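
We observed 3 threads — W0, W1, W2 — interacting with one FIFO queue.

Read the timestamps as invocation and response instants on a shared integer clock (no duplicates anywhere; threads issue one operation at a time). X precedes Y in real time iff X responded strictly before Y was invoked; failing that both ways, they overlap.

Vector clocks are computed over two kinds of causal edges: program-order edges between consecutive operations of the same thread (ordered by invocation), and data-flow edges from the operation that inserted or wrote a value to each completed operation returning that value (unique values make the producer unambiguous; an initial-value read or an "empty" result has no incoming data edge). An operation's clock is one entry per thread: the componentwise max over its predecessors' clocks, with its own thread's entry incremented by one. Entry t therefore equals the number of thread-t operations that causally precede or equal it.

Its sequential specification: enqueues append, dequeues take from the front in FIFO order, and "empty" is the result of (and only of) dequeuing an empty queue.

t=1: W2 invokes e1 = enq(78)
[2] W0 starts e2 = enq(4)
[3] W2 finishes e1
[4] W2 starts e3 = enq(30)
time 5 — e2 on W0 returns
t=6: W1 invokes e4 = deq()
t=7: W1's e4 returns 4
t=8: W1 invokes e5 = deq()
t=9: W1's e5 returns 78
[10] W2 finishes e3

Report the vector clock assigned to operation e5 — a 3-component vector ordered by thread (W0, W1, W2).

VC(e1, invoked at 1): no causal predecessors; +1 on W2 → (0, 0, 1)
VC(e2, invoked at 2): no causal predecessors; +1 on W0 → (1, 0, 0)
e3, invoked 4, takes VC(e1)=(0, 0, 1) under max, adds 1 for W2 → (0, 0, 2)
e4, invoked 6, takes VC(e2)=(1, 0, 0) under max, adds 1 for W1 → (1, 1, 0)
e5, invoked 8, takes VC(e1)=(0, 0, 1), VC(e4)=(1, 1, 0) under max, adds 1 for W1 → (1, 2, 1)
target: VC(e5) = (1, 2, 1)

(1, 2, 1)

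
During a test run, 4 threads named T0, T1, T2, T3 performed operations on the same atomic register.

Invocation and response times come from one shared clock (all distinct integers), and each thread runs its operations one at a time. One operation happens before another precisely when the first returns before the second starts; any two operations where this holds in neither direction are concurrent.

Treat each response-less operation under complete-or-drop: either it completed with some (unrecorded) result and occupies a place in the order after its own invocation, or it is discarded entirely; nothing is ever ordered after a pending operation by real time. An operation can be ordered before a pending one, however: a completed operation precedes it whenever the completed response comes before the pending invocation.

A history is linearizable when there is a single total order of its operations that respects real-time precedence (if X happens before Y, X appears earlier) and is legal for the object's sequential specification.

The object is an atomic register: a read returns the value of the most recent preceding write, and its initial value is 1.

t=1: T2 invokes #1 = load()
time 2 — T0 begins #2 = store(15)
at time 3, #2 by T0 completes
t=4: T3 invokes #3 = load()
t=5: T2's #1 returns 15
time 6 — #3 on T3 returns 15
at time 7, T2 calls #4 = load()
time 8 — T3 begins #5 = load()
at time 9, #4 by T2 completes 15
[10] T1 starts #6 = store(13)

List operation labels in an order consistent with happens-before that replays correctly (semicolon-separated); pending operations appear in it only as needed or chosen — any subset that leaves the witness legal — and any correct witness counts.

step 1: #2 store(15) — value 15
step 2: #1 load() → 15 — value 15
step 3: #3 load() → 15 — value 15
step 4: #4 load() → 15 — value 15

#2; #1; #3; #4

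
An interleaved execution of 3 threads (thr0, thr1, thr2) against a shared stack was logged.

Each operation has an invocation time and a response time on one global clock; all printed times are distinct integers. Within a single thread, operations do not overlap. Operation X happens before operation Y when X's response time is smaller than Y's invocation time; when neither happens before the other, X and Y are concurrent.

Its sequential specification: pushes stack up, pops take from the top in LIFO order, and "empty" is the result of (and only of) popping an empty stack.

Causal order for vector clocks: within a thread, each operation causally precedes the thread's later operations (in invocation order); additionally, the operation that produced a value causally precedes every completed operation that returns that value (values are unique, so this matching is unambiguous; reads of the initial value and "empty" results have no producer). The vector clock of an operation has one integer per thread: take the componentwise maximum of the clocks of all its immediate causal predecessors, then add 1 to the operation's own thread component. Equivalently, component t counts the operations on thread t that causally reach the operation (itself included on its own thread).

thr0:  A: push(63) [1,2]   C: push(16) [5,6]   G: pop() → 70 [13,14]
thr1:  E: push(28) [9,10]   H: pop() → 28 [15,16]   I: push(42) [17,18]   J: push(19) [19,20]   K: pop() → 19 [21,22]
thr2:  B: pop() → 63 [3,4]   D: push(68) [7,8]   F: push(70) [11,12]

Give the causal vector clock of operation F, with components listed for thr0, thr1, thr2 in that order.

VC(E, invoked at 9): no causal predecessors; +1 on thr1 → (0, 1, 0)
VC(A, invoked at 1): no causal predecessors; +1 on thr0 → (1, 0, 0)
invoked at 15, H merges VC(E)=(0, 1, 0) and bumps thr1's slot → (0, 2, 0)
invoked at 3, B merges VC(A)=(1, 0, 0) and bumps thr2's slot → (1, 0, 1)
invoked at 5, C merges VC(A)=(1, 0, 0) and bumps thr0's slot → (2, 0, 0)
invoked at 17, I merges VC(H)=(0, 2, 0) and bumps thr1's slot → (0, 3, 0)
invoked at 7, D merges VC(B)=(1, 0, 1) and bumps thr2's slot → (1, 0, 2)
invoked at 19, J merges VC(I)=(0, 3, 0) and bumps thr1's slot → (0, 4, 0)
invoked at 11, F merges VC(D)=(1, 0, 2) and bumps thr2's slot → (1, 0, 3)
invoked at 21, K merges VC(J)=(0, 4, 0) and bumps thr1's slot → (0, 5, 0)
invoked at 13, G merges VC(C)=(2, 0, 0), VC(F)=(1, 0, 3) and bumps thr0's slot → (3, 0, 3)
target: VC(F) = (1, 0, 3)

(1, 0, 3)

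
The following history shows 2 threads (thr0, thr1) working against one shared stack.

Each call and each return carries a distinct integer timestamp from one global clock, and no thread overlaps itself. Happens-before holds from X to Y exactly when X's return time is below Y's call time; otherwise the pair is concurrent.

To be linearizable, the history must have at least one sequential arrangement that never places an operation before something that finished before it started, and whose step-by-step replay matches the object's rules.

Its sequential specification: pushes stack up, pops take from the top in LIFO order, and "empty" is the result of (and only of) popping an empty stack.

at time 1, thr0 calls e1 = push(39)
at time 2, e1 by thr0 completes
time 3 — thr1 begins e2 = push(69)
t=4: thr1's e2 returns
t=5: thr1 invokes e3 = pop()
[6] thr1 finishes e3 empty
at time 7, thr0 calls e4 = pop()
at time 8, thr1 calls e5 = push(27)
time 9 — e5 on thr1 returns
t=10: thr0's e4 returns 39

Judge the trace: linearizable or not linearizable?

not linearizable

prefix check: 1..5 passes, 1..6 fails once e3's time-6 response joins
exhaustive check: the 3 completed stack ops admit one real-time order; illegal
e.g. e1, e2, e3: illegal at step 3, since e3 pop() → empty cannot apply there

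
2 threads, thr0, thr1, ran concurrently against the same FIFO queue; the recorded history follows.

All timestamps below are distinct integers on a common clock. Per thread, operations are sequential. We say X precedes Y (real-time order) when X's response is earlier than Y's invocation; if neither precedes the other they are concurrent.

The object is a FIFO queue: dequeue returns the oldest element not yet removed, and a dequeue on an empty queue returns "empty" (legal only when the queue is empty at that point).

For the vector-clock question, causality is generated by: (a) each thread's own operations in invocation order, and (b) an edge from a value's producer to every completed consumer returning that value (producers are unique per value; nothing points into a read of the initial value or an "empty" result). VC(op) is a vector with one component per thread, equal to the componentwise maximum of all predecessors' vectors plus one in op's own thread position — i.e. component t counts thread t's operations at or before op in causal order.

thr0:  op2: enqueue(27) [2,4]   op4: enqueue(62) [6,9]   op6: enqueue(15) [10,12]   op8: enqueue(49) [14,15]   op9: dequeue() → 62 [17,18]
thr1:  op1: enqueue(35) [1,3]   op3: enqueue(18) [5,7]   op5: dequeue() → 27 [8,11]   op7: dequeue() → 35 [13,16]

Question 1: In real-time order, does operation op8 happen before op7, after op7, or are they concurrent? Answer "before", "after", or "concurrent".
concurrent

op8 spans [14,15], op7 spans [13,16]
the intervals overlap in both directions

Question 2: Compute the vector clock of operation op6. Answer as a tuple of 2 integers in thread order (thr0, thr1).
(3, 0)

root op op1, invoked 1: fresh clock plus thr1's own tick → (0, 1)
root op op2, invoked 2: fresh clock plus thr0's own tick → (1, 0)
op3 (invocation 5): componentwise max over VC(op1)=(0, 1), +1 at thr1, giving (0, 2)
op4 (invocation 6): componentwise max over VC(op2)=(1, 0), +1 at thr0, giving (2, 0)
op6 (invocation 10): componentwise max over VC(op4)=(2, 0), +1 at thr0, giving (3, 0)
op5 (invocation 8): componentwise max over VC(op2)=(1, 0), VC(op3)=(0, 2), +1 at thr1, giving (1, 3)
op8 (invocation 14): componentwise max over VC(op6)=(3, 0), +1 at thr0, giving (4, 0)
op7 (invocation 13): componentwise max over VC(op1)=(0, 1), VC(op5)=(1, 3), +1 at thr1, giving (1, 4)
op9 (invocation 17): componentwise max over VC(op4)=(2, 0), VC(op8)=(4, 0), +1 at thr0, giving (5, 0)
target: VC(op6) = (3, 0)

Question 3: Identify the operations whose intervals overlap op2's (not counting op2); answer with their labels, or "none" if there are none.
op1

op2 runs from 2 to 4; window-overlapping ops are concurrent
op1 [1,3]: concurrent
op3 [5,7]: after
op4 [6,9]: after
op5 [8,11]: after
op6 [10,12]: after
op7 [13,16]: after
op8 [14,15]: after
op9 [17,18]: after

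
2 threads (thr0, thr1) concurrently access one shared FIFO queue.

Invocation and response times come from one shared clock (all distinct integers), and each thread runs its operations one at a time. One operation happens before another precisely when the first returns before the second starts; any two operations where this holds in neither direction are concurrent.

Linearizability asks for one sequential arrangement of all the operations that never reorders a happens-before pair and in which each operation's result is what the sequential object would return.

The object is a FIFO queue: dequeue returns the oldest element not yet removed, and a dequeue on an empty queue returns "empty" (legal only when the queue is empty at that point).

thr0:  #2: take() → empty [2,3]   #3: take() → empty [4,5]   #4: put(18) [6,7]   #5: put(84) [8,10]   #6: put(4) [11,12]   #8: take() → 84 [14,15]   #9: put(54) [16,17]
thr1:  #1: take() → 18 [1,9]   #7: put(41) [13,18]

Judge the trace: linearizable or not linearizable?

linearizable

witness order: #2, #3, #4, #1, #5, #6, #7, #8, #9
step 1: #2 take() → empty — queue <>
step 2: #3 take() → empty — queue <>
step 3: #4 put(18) — queue <18>
step 4: #1 take() → 18 — queue <>
step 5: #5 put(84) — queue <84>
step 6: #6 put(4) — queue <84,4>
step 7: #7 put(41) — queue <84,4,41>
step 8: #8 take() → 84 — queue <4,41>
step 9: #9 put(54) — queue <4,41,54>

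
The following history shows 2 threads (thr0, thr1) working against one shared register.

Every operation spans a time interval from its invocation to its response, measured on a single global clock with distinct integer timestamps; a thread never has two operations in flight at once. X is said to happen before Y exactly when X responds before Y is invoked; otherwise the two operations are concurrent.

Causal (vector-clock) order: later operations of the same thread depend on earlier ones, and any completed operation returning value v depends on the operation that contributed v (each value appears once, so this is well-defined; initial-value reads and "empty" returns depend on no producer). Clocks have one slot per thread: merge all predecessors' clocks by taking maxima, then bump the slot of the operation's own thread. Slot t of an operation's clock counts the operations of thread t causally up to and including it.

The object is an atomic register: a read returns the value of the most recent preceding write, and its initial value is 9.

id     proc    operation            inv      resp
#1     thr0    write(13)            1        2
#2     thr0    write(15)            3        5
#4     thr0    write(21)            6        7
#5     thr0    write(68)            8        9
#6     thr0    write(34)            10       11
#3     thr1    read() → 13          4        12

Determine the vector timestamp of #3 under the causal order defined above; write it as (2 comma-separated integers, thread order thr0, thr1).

(1, 1)

root op #1, invoked 1: fresh clock plus thr0's own tick → (1, 0)
#3 (invocation 4): componentwise max over VC(#1)=(1, 0), +1 at thr1, giving (1, 1)
#2 (invocation 3): componentwise max over VC(#1)=(1, 0), +1 at thr0, giving (2, 0)
#4 (invocation 6): componentwise max over VC(#2)=(2, 0), +1 at thr0, giving (3, 0)
#5 (invocation 8): componentwise max over VC(#4)=(3, 0), +1 at thr0, giving (4, 0)
#6 (invocation 10): componentwise max over VC(#5)=(4, 0), +1 at thr0, giving (5, 0)
target: VC(#3) = (1, 1)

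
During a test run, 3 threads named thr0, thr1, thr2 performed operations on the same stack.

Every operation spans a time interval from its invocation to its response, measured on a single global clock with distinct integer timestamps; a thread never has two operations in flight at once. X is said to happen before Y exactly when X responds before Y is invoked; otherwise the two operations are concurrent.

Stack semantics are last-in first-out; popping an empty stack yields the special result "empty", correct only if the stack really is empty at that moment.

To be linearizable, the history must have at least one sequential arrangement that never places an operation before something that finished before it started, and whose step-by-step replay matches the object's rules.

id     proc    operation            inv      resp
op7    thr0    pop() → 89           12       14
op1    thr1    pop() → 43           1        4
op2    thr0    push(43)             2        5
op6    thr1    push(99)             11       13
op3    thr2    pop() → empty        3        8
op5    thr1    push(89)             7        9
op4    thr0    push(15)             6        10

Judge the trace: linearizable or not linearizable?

witness order: op2, op1, op3, op4, op5, op7, op6
1. op2 push(43), leaving stack <43>
2. op1 pop() → 43, leaving stack <>
3. op3 pop() → empty, leaving stack <>
4. op4 push(15), leaving stack <15>
5. op5 push(89), leaving stack <15,89>
6. op7 pop() → 89, leaving stack <15>
7. op6 push(99), leaving stack <15,99>

linearizable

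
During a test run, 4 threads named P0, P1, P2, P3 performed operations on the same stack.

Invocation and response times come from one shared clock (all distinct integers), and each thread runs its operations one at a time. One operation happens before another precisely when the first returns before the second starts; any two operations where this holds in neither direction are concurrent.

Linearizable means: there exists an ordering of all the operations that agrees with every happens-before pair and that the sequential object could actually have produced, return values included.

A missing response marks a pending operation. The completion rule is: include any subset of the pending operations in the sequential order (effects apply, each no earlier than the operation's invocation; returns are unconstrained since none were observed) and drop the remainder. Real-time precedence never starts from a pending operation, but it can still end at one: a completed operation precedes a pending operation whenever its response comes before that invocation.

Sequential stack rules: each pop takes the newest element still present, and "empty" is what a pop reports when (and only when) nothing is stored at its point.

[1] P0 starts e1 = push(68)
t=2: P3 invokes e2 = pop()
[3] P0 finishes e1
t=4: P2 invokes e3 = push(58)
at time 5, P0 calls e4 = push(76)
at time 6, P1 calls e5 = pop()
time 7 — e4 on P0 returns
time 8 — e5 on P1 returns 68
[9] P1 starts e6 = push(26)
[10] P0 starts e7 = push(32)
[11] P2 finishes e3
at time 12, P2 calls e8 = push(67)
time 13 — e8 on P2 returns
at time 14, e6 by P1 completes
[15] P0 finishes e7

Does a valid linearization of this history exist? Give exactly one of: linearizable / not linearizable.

witness order: e1, e3, e2, e5, e4, e6, e7, e8
step 1: e1 push(68) — stack <68>
step 2: e3 push(58) — stack <68,58>
step 3: e2 pop() (pending, included) — stack <68>
step 4: e5 pop() → 68 — stack <>
step 5: e4 push(76) — stack <76>
step 6: e6 push(26) — stack <76,26>
step 7: e7 push(32) — stack <76,26,32>
step 8: e8 push(67) — stack <76,26,32,67>

linearizable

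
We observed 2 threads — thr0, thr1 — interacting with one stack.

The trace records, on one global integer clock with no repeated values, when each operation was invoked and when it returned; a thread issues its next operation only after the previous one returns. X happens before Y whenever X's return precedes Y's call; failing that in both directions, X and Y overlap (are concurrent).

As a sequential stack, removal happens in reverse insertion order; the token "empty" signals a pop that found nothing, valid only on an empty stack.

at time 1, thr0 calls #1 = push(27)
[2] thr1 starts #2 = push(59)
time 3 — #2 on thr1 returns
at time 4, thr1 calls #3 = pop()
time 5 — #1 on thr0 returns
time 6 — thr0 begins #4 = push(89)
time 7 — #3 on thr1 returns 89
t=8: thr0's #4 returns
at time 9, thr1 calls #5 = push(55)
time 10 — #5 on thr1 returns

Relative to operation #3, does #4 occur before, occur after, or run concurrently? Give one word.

concurrent

#4 spans [6,8], #3 spans [4,7]
the intervals overlap in both directions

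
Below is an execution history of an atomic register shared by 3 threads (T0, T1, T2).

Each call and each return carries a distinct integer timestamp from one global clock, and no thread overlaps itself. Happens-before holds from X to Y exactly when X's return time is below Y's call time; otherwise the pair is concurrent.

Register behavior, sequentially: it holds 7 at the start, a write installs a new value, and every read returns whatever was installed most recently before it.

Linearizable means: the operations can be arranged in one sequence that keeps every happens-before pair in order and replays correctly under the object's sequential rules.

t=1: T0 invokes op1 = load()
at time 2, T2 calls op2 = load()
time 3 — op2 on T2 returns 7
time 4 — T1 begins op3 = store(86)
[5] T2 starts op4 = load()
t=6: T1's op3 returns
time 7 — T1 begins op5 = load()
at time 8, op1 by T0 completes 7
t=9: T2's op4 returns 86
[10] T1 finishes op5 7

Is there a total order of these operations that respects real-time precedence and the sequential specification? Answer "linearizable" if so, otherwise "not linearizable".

prefix check: 1..9 passes, 1..10 fails once op5's time-10 response joins
all 15 real-time-respecting orders fail — 5 completed atomic register operations, no legal replay
sample order op1, op2, op3, op4, op5 stalls at step 5 — op5 load() → 7 has no legal effect
sample order op1, op2, op3, op5, op4 stalls at step 4 — op5 load() → 7 has no legal effect

not linearizable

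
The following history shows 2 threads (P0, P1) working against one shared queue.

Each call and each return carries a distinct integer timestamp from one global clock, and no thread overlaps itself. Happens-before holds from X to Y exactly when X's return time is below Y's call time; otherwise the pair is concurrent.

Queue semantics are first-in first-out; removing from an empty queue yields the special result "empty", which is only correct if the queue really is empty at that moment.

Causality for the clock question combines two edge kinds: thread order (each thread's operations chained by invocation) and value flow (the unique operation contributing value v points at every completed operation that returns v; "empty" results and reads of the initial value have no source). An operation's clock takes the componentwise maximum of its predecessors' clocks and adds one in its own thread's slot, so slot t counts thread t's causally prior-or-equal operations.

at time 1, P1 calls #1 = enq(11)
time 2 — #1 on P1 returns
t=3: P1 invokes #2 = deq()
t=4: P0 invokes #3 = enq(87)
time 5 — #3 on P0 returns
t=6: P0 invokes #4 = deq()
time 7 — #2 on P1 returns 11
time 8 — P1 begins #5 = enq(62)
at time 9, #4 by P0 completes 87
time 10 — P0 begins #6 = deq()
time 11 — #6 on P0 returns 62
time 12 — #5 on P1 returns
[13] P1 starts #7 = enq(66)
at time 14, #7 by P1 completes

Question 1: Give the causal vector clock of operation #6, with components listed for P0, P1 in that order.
Answer: (3, 3)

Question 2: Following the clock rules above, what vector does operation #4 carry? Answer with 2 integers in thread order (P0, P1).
Answer: (2, 0)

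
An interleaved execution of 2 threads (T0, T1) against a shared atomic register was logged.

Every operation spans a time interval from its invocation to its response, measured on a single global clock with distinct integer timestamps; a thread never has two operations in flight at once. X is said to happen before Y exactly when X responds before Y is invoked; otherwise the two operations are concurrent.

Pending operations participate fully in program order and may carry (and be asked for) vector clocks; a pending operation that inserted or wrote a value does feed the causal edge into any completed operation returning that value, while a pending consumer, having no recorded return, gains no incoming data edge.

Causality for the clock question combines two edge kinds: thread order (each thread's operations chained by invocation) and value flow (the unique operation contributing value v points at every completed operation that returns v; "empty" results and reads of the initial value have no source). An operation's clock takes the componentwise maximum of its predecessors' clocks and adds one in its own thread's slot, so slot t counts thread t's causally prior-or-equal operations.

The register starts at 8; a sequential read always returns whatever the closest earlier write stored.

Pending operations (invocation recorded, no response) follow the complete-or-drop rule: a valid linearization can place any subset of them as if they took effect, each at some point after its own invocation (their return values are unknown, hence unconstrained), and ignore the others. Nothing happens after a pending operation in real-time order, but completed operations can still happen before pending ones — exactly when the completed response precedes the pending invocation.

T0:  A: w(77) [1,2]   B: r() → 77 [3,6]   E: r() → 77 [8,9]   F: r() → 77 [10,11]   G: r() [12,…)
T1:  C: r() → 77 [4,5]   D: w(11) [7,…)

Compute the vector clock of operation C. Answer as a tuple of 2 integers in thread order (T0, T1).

(1, 1)

A (invocation 1): nothing precedes it; T0's component alone gives (1, 0)
C (invocation 4): componentwise max over VC(A)=(1, 0), +1 at T1, giving (1, 1)
B (invocation 3): componentwise max over VC(A)=(1, 0), +1 at T0, giving (2, 0)
D (invocation 7): componentwise max over VC(C)=(1, 1), +1 at T1, giving (1, 2)
E (invocation 8): componentwise max over VC(A)=(1, 0), VC(B)=(2, 0), +1 at T0, giving (3, 0)
F (invocation 10): componentwise max over VC(A)=(1, 0), VC(E)=(3, 0), +1 at T0, giving (4, 0)
G (invocation 12): componentwise max over VC(F)=(4, 0), +1 at T0, giving (5, 0)
target: VC(C) = (1, 1)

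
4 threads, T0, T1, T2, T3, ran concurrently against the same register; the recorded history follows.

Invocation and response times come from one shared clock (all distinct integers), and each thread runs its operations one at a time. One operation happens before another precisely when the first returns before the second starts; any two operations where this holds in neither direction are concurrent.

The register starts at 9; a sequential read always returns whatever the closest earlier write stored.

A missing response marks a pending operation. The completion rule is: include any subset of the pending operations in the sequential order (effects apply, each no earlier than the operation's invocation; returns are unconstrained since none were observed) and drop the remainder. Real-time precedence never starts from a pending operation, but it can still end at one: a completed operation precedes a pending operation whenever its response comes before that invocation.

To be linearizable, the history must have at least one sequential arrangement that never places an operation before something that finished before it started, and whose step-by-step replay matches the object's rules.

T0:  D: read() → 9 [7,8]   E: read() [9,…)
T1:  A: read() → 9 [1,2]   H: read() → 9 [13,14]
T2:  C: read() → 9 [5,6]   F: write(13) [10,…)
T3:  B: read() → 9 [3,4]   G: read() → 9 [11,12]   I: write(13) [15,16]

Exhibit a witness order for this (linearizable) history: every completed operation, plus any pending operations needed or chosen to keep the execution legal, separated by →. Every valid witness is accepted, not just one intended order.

A → B → C → D → E → G → H → F → I

step 1: A read() → 9 — value 9
step 2: B read() → 9 — value 9
step 3: C read() → 9 — value 9
step 4: D read() → 9 — value 9
step 5: E read() (pending, included) — value 9
step 6: G read() → 9 — value 9
step 7: H read() → 9 — value 9
step 8: F write(13) (pending, included) — value 13
step 9: I write(13) — value 13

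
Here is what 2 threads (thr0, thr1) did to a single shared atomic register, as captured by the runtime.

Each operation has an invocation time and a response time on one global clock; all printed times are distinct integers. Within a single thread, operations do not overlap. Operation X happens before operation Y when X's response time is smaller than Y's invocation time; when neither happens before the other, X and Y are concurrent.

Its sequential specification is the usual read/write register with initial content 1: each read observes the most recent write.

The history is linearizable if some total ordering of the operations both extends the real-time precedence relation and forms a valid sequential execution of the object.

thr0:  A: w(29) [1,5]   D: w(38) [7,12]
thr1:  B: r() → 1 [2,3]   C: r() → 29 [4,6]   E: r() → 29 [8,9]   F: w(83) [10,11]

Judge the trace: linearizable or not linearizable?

linearizable

one valid linearization: B, A, C, E, D, F
1. B r() → 1, leaving value 1
2. A w(29), leaving value 29
3. C r() → 29, leaving value 29
4. E r() → 29, leaving value 29
5. D w(38), leaving value 38
6. F w(83), leaving value 83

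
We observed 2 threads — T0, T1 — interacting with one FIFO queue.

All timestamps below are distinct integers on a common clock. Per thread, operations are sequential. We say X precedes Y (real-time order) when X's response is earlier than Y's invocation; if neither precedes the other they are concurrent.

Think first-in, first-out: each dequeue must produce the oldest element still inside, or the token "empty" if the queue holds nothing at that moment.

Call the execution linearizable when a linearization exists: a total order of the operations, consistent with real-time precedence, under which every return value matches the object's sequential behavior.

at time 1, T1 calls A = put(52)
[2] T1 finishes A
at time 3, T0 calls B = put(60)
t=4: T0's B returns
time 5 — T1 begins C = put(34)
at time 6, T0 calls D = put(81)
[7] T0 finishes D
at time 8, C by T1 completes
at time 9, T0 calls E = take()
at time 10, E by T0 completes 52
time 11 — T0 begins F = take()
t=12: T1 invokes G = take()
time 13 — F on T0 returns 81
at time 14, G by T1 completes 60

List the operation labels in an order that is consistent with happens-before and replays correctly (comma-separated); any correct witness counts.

A, B, D, C, E, G, F

step 1: A put(52) — queue <52>
step 2: B put(60) — queue <52,60>
step 3: D put(81) — queue <52,60,81>
step 4: C put(34) — queue <52,60,81,34>
step 5: E take() → 52 — queue <60,81,34>
step 6: G take() → 60 — queue <81,34>
step 7: F take() → 81 — queue <34>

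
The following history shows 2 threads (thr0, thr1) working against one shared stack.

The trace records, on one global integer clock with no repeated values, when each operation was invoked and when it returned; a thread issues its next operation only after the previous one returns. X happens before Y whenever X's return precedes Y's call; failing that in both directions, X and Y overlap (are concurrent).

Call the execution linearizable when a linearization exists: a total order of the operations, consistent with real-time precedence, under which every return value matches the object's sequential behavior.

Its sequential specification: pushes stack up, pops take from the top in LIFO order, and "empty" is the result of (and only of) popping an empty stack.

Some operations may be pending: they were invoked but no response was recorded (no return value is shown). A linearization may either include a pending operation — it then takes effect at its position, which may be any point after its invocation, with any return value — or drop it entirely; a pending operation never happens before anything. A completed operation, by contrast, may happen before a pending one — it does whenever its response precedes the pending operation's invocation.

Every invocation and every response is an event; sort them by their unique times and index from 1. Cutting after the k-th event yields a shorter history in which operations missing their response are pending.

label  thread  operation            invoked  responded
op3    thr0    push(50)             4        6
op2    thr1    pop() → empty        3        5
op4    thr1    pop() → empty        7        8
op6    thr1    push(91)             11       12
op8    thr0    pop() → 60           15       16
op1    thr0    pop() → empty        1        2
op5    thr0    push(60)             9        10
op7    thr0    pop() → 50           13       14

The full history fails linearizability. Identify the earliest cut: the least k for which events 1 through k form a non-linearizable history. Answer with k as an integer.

events 1..7 are still linearizable — one witness is op1, op2, op3:
after step 1 (op1 pop() → empty): stack <>
after step 2 (op2 pop() → empty): stack <>
after step 3 (op3 push(50)): stack <50>
at event 8 (op4's time-8 response) nothing linearizes any more
one such order, op1, op2, op3, op4, breaks at step 4 where op4 pop() → empty is illegal
one such order, op1, op3, op2, op4, breaks at step 3 where op2 pop() → empty is illegal

8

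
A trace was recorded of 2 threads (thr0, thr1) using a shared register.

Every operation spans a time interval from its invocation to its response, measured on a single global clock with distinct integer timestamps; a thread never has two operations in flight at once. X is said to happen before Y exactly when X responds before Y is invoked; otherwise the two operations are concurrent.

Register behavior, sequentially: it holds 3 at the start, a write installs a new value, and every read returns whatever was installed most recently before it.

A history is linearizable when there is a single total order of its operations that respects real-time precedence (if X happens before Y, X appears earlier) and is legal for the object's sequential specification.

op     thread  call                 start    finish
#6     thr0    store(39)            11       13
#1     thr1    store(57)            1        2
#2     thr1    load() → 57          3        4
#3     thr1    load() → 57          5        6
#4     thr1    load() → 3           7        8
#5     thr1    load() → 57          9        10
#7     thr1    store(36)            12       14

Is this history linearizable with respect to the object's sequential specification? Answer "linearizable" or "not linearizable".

prefix check: 1..7 passes, 1..8 fails once #4's time-8 response joins
exhaustive check: the 4 completed register ops admit one real-time order; illegal
sample order #1, #2, #3, #4 stalls at step 4 — #4 load() → 3 has no legal effect

not linearizable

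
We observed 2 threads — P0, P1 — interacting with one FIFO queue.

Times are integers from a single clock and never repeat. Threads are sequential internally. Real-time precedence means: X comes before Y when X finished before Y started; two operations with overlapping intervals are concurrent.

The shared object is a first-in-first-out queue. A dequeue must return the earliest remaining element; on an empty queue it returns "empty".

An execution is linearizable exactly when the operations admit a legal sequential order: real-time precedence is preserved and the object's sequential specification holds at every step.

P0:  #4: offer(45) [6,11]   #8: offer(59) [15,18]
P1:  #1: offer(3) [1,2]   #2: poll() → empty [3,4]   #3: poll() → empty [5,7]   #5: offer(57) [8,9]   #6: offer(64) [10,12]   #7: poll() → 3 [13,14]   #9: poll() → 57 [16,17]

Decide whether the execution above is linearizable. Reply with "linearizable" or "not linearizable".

not linearizable

the violation lands at event 4, #2's response at time 4: events 1..3 linearize, events 1..4 do not
a single order respects real time; the 2 completed FIFO queue operations fail replay along it
one such order, #1, #2, breaks at step 2 where #2 poll() → empty is illegal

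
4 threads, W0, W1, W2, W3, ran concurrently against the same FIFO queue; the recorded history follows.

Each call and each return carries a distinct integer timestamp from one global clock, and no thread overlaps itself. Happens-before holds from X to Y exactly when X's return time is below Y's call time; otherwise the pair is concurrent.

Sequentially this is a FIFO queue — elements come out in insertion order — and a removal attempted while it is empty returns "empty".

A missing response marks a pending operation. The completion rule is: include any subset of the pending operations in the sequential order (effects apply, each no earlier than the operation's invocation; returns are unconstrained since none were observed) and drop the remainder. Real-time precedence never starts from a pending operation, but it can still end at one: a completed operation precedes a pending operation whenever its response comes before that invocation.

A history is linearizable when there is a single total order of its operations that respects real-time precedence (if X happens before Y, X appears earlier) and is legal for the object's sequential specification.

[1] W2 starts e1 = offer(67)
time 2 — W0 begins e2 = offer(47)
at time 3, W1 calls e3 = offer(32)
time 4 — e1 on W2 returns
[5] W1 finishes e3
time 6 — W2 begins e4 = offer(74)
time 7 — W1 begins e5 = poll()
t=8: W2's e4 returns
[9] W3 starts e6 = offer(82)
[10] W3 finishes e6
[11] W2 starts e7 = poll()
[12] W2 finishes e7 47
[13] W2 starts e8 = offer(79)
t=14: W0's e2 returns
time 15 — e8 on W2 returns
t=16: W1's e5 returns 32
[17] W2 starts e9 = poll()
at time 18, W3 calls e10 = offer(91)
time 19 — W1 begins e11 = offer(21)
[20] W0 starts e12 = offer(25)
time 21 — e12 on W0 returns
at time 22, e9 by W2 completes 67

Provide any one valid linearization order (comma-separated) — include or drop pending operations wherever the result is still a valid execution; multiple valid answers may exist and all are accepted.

e2, e3, e1, e4, e6, e7, e5, e8, e9, e10, e11, e12

step 1: e2 offer(47) — queue <47>
step 2: e3 offer(32) — queue <47,32>
step 3: e1 offer(67) — queue <47,32,67>
step 4: e4 offer(74) — queue <47,32,67,74>
step 5: e6 offer(82) — queue <47,32,67,74,82>
step 6: e7 poll() → 47 — queue <32,67,74,82>
step 7: e5 poll() → 32 — queue <67,74,82>
step 8: e8 offer(79) — queue <67,74,82,79>
step 9: e9 poll() → 67 — queue <74,82,79>
step 10: e10 offer(91) (pending, included) — queue <74,82,79,91>
step 11: e11 offer(21) (pending, included) — queue <74,82,79,91,21>
step 12: e12 offer(25) — queue <74,82,79,91,21,25>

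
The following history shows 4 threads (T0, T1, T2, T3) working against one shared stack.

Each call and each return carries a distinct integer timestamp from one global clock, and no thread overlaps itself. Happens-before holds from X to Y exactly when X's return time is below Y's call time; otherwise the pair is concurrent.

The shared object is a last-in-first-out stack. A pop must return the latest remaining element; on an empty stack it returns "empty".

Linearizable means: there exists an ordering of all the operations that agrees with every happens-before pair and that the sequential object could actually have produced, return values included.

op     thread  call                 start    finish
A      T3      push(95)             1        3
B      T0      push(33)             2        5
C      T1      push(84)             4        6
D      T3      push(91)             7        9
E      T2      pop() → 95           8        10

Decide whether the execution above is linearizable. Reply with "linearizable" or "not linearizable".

the violation lands at event 10, E's response at time 10: events 1..9 linearize, events 1..10 do not
all 6 real-time-respecting orders fail — 5 completed stack operations, no legal replay
sample order A, B, C, D, E stalls at step 5 — E pop() → 95 has no legal effect
sample order A, B, C, E, D stalls at step 4 — E pop() → 95 has no legal effect

not linearizable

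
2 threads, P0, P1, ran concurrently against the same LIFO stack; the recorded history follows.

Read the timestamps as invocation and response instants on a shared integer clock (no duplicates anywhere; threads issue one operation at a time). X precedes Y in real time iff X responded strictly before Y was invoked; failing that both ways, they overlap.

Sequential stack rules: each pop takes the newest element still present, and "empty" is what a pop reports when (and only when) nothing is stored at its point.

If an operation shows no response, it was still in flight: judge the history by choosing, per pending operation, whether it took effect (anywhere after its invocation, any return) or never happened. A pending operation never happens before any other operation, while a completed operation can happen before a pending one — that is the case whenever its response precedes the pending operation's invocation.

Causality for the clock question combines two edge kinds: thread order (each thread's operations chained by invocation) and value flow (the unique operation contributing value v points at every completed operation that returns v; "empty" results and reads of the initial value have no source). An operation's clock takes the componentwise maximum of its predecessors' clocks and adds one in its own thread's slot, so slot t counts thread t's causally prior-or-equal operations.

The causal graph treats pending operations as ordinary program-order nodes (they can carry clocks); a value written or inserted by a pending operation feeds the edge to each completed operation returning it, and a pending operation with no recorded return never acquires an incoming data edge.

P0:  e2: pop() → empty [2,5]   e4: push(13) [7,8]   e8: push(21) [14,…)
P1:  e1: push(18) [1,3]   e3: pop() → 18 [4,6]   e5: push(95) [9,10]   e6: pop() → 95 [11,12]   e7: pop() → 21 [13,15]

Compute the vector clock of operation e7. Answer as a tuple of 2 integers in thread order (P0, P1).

(3, 5)

e1, invoked 1, has no incoming edges; only P1's bump applies → (0, 1)
e2, invoked 2, has no incoming edges; only P0's bump applies → (1, 0)
e3 (invocation 4): componentwise max over VC(e1)=(0, 1), +1 at P1, giving (0, 2)
e4 (invocation 7): componentwise max over VC(e2)=(1, 0), +1 at P0, giving (2, 0)
e5 (invocation 9): componentwise max over VC(e3)=(0, 2), +1 at P1, giving (0, 3)
e8 (invocation 14): componentwise max over VC(e4)=(2, 0), +1 at P0, giving (3, 0)
e6 (invocation 11): componentwise max over VC(e5)=(0, 3), +1 at P1, giving (0, 4)
e7 (invocation 13): componentwise max over VC(e6)=(0, 4), VC(e8)=(3, 0), +1 at P1, giving (3, 5)
target: VC(e7) = (3, 5)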